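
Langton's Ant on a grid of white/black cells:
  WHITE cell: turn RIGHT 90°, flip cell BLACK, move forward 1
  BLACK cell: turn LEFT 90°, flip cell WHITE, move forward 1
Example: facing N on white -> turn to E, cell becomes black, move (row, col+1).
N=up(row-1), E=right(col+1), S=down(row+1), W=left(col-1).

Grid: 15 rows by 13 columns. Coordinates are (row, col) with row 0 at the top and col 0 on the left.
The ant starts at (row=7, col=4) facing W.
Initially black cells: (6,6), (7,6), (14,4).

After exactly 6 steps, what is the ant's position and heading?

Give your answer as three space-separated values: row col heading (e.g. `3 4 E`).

Answer: 8 3 W

Derivation:
Step 1: on WHITE (7,4): turn R to N, flip to black, move to (6,4). |black|=4
Step 2: on WHITE (6,4): turn R to E, flip to black, move to (6,5). |black|=5
Step 3: on WHITE (6,5): turn R to S, flip to black, move to (7,5). |black|=6
Step 4: on WHITE (7,5): turn R to W, flip to black, move to (7,4). |black|=7
Step 5: on BLACK (7,4): turn L to S, flip to white, move to (8,4). |black|=6
Step 6: on WHITE (8,4): turn R to W, flip to black, move to (8,3). |black|=7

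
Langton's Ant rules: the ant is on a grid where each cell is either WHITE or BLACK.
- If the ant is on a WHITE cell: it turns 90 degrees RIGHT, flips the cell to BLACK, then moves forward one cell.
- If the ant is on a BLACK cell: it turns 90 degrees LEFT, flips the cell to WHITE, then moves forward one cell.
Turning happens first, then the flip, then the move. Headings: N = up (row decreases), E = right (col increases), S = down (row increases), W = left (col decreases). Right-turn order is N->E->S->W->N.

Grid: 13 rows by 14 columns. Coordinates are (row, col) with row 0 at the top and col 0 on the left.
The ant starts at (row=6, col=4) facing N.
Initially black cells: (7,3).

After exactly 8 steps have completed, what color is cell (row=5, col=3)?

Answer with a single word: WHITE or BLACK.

Step 1: on WHITE (6,4): turn R to E, flip to black, move to (6,5). |black|=2
Step 2: on WHITE (6,5): turn R to S, flip to black, move to (7,5). |black|=3
Step 3: on WHITE (7,5): turn R to W, flip to black, move to (7,4). |black|=4
Step 4: on WHITE (7,4): turn R to N, flip to black, move to (6,4). |black|=5
Step 5: on BLACK (6,4): turn L to W, flip to white, move to (6,3). |black|=4
Step 6: on WHITE (6,3): turn R to N, flip to black, move to (5,3). |black|=5
Step 7: on WHITE (5,3): turn R to E, flip to black, move to (5,4). |black|=6
Step 8: on WHITE (5,4): turn R to S, flip to black, move to (6,4). |black|=7

Answer: BLACK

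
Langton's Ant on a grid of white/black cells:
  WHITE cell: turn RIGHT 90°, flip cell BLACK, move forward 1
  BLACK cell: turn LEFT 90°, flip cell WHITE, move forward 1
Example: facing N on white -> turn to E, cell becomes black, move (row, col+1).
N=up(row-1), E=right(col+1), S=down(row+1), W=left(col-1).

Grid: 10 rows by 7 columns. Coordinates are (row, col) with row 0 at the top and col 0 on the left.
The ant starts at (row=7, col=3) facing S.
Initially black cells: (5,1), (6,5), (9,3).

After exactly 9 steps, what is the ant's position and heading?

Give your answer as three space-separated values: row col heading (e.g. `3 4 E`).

Answer: 7 4 E

Derivation:
Step 1: on WHITE (7,3): turn R to W, flip to black, move to (7,2). |black|=4
Step 2: on WHITE (7,2): turn R to N, flip to black, move to (6,2). |black|=5
Step 3: on WHITE (6,2): turn R to E, flip to black, move to (6,3). |black|=6
Step 4: on WHITE (6,3): turn R to S, flip to black, move to (7,3). |black|=7
Step 5: on BLACK (7,3): turn L to E, flip to white, move to (7,4). |black|=6
Step 6: on WHITE (7,4): turn R to S, flip to black, move to (8,4). |black|=7
Step 7: on WHITE (8,4): turn R to W, flip to black, move to (8,3). |black|=8
Step 8: on WHITE (8,3): turn R to N, flip to black, move to (7,3). |black|=9
Step 9: on WHITE (7,3): turn R to E, flip to black, move to (7,4). |black|=10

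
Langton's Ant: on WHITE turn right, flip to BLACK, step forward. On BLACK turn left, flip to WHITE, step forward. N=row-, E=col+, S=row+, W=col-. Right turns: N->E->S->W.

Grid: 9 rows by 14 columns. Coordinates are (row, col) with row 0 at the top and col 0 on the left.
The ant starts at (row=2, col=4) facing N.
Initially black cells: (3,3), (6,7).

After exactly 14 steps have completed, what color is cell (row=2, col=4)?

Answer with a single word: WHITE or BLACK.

Answer: WHITE

Derivation:
Step 1: on WHITE (2,4): turn R to E, flip to black, move to (2,5). |black|=3
Step 2: on WHITE (2,5): turn R to S, flip to black, move to (3,5). |black|=4
Step 3: on WHITE (3,5): turn R to W, flip to black, move to (3,4). |black|=5
Step 4: on WHITE (3,4): turn R to N, flip to black, move to (2,4). |black|=6
Step 5: on BLACK (2,4): turn L to W, flip to white, move to (2,3). |black|=5
Step 6: on WHITE (2,3): turn R to N, flip to black, move to (1,3). |black|=6
Step 7: on WHITE (1,3): turn R to E, flip to black, move to (1,4). |black|=7
Step 8: on WHITE (1,4): turn R to S, flip to black, move to (2,4). |black|=8
Step 9: on WHITE (2,4): turn R to W, flip to black, move to (2,3). |black|=9
Step 10: on BLACK (2,3): turn L to S, flip to white, move to (3,3). |black|=8
Step 11: on BLACK (3,3): turn L to E, flip to white, move to (3,4). |black|=7
Step 12: on BLACK (3,4): turn L to N, flip to white, move to (2,4). |black|=6
Step 13: on BLACK (2,4): turn L to W, flip to white, move to (2,3). |black|=5
Step 14: on WHITE (2,3): turn R to N, flip to black, move to (1,3). |black|=6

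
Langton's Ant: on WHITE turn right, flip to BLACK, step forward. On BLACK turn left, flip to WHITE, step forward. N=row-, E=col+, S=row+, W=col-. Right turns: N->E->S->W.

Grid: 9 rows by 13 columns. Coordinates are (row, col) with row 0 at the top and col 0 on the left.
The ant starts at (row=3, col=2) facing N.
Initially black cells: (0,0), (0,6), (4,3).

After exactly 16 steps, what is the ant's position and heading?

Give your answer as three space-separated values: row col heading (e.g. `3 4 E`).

Step 1: on WHITE (3,2): turn R to E, flip to black, move to (3,3). |black|=4
Step 2: on WHITE (3,3): turn R to S, flip to black, move to (4,3). |black|=5
Step 3: on BLACK (4,3): turn L to E, flip to white, move to (4,4). |black|=4
Step 4: on WHITE (4,4): turn R to S, flip to black, move to (5,4). |black|=5
Step 5: on WHITE (5,4): turn R to W, flip to black, move to (5,3). |black|=6
Step 6: on WHITE (5,3): turn R to N, flip to black, move to (4,3). |black|=7
Step 7: on WHITE (4,3): turn R to E, flip to black, move to (4,4). |black|=8
Step 8: on BLACK (4,4): turn L to N, flip to white, move to (3,4). |black|=7
Step 9: on WHITE (3,4): turn R to E, flip to black, move to (3,5). |black|=8
Step 10: on WHITE (3,5): turn R to S, flip to black, move to (4,5). |black|=9
Step 11: on WHITE (4,5): turn R to W, flip to black, move to (4,4). |black|=10
Step 12: on WHITE (4,4): turn R to N, flip to black, move to (3,4). |black|=11
Step 13: on BLACK (3,4): turn L to W, flip to white, move to (3,3). |black|=10
Step 14: on BLACK (3,3): turn L to S, flip to white, move to (4,3). |black|=9
Step 15: on BLACK (4,3): turn L to E, flip to white, move to (4,4). |black|=8
Step 16: on BLACK (4,4): turn L to N, flip to white, move to (3,4). |black|=7

Answer: 3 4 N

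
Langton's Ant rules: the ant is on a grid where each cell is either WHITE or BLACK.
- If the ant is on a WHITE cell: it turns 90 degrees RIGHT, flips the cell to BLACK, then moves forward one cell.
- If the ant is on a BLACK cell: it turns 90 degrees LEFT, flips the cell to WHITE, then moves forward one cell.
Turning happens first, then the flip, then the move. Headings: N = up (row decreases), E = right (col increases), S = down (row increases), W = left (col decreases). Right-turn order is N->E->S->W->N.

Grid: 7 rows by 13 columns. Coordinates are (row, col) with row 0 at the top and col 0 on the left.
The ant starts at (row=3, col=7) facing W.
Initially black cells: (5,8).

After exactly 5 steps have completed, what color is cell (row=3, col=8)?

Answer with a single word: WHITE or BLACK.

Answer: BLACK

Derivation:
Step 1: on WHITE (3,7): turn R to N, flip to black, move to (2,7). |black|=2
Step 2: on WHITE (2,7): turn R to E, flip to black, move to (2,8). |black|=3
Step 3: on WHITE (2,8): turn R to S, flip to black, move to (3,8). |black|=4
Step 4: on WHITE (3,8): turn R to W, flip to black, move to (3,7). |black|=5
Step 5: on BLACK (3,7): turn L to S, flip to white, move to (4,7). |black|=4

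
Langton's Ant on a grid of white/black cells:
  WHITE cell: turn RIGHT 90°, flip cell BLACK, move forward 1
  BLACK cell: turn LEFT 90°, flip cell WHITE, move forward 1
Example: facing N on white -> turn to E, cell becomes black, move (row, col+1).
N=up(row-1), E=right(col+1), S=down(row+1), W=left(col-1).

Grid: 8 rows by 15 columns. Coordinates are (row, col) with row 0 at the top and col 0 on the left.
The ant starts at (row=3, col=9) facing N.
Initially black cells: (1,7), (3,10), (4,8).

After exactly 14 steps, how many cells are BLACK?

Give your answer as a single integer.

Step 1: on WHITE (3,9): turn R to E, flip to black, move to (3,10). |black|=4
Step 2: on BLACK (3,10): turn L to N, flip to white, move to (2,10). |black|=3
Step 3: on WHITE (2,10): turn R to E, flip to black, move to (2,11). |black|=4
Step 4: on WHITE (2,11): turn R to S, flip to black, move to (3,11). |black|=5
Step 5: on WHITE (3,11): turn R to W, flip to black, move to (3,10). |black|=6
Step 6: on WHITE (3,10): turn R to N, flip to black, move to (2,10). |black|=7
Step 7: on BLACK (2,10): turn L to W, flip to white, move to (2,9). |black|=6
Step 8: on WHITE (2,9): turn R to N, flip to black, move to (1,9). |black|=7
Step 9: on WHITE (1,9): turn R to E, flip to black, move to (1,10). |black|=8
Step 10: on WHITE (1,10): turn R to S, flip to black, move to (2,10). |black|=9
Step 11: on WHITE (2,10): turn R to W, flip to black, move to (2,9). |black|=10
Step 12: on BLACK (2,9): turn L to S, flip to white, move to (3,9). |black|=9
Step 13: on BLACK (3,9): turn L to E, flip to white, move to (3,10). |black|=8
Step 14: on BLACK (3,10): turn L to N, flip to white, move to (2,10). |black|=7

Answer: 7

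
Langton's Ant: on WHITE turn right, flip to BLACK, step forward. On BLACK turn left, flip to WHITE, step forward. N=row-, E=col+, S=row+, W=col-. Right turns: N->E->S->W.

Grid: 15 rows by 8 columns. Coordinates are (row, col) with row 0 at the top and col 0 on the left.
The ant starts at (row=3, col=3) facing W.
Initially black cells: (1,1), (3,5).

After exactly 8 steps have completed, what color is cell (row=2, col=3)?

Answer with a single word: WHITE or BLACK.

Answer: BLACK

Derivation:
Step 1: on WHITE (3,3): turn R to N, flip to black, move to (2,3). |black|=3
Step 2: on WHITE (2,3): turn R to E, flip to black, move to (2,4). |black|=4
Step 3: on WHITE (2,4): turn R to S, flip to black, move to (3,4). |black|=5
Step 4: on WHITE (3,4): turn R to W, flip to black, move to (3,3). |black|=6
Step 5: on BLACK (3,3): turn L to S, flip to white, move to (4,3). |black|=5
Step 6: on WHITE (4,3): turn R to W, flip to black, move to (4,2). |black|=6
Step 7: on WHITE (4,2): turn R to N, flip to black, move to (3,2). |black|=7
Step 8: on WHITE (3,2): turn R to E, flip to black, move to (3,3). |black|=8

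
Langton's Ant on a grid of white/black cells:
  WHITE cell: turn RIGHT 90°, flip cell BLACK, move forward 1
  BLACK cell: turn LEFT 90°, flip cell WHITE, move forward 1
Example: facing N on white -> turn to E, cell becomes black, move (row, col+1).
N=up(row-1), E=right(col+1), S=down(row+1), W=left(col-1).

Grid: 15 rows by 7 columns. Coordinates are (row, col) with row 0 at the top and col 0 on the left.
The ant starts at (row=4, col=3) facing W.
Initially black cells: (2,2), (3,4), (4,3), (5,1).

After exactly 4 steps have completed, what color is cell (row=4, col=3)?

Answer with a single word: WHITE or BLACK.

Step 1: on BLACK (4,3): turn L to S, flip to white, move to (5,3). |black|=3
Step 2: on WHITE (5,3): turn R to W, flip to black, move to (5,2). |black|=4
Step 3: on WHITE (5,2): turn R to N, flip to black, move to (4,2). |black|=5
Step 4: on WHITE (4,2): turn R to E, flip to black, move to (4,3). |black|=6

Answer: WHITE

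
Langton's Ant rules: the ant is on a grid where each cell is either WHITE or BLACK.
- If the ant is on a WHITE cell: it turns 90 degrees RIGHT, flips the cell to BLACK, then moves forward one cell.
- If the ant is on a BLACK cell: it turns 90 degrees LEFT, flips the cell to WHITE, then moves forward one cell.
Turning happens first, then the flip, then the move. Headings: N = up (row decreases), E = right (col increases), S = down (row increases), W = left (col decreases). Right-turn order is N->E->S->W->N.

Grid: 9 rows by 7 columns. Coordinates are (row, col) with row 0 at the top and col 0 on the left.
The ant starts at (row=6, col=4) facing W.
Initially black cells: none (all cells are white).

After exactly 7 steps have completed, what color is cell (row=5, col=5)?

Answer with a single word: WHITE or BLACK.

Answer: BLACK

Derivation:
Step 1: on WHITE (6,4): turn R to N, flip to black, move to (5,4). |black|=1
Step 2: on WHITE (5,4): turn R to E, flip to black, move to (5,5). |black|=2
Step 3: on WHITE (5,5): turn R to S, flip to black, move to (6,5). |black|=3
Step 4: on WHITE (6,5): turn R to W, flip to black, move to (6,4). |black|=4
Step 5: on BLACK (6,4): turn L to S, flip to white, move to (7,4). |black|=3
Step 6: on WHITE (7,4): turn R to W, flip to black, move to (7,3). |black|=4
Step 7: on WHITE (7,3): turn R to N, flip to black, move to (6,3). |black|=5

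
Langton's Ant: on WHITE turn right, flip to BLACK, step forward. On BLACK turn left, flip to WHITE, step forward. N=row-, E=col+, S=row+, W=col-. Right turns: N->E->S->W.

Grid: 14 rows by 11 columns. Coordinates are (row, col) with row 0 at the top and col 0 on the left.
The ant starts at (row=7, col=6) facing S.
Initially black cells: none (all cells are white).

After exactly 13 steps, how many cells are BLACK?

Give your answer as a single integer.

Step 1: on WHITE (7,6): turn R to W, flip to black, move to (7,5). |black|=1
Step 2: on WHITE (7,5): turn R to N, flip to black, move to (6,5). |black|=2
Step 3: on WHITE (6,5): turn R to E, flip to black, move to (6,6). |black|=3
Step 4: on WHITE (6,6): turn R to S, flip to black, move to (7,6). |black|=4
Step 5: on BLACK (7,6): turn L to E, flip to white, move to (7,7). |black|=3
Step 6: on WHITE (7,7): turn R to S, flip to black, move to (8,7). |black|=4
Step 7: on WHITE (8,7): turn R to W, flip to black, move to (8,6). |black|=5
Step 8: on WHITE (8,6): turn R to N, flip to black, move to (7,6). |black|=6
Step 9: on WHITE (7,6): turn R to E, flip to black, move to (7,7). |black|=7
Step 10: on BLACK (7,7): turn L to N, flip to white, move to (6,7). |black|=6
Step 11: on WHITE (6,7): turn R to E, flip to black, move to (6,8). |black|=7
Step 12: on WHITE (6,8): turn R to S, flip to black, move to (7,8). |black|=8
Step 13: on WHITE (7,8): turn R to W, flip to black, move to (7,7). |black|=9

Answer: 9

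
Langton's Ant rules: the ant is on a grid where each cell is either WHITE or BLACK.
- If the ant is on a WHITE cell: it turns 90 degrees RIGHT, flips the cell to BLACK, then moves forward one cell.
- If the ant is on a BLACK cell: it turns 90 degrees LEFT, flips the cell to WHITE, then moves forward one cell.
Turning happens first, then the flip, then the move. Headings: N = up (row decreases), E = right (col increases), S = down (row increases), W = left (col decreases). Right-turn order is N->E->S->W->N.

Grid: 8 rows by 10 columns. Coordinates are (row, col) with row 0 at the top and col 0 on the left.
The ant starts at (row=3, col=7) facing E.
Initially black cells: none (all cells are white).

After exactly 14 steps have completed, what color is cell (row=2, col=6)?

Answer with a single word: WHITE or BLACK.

Answer: BLACK

Derivation:
Step 1: on WHITE (3,7): turn R to S, flip to black, move to (4,7). |black|=1
Step 2: on WHITE (4,7): turn R to W, flip to black, move to (4,6). |black|=2
Step 3: on WHITE (4,6): turn R to N, flip to black, move to (3,6). |black|=3
Step 4: on WHITE (3,6): turn R to E, flip to black, move to (3,7). |black|=4
Step 5: on BLACK (3,7): turn L to N, flip to white, move to (2,7). |black|=3
Step 6: on WHITE (2,7): turn R to E, flip to black, move to (2,8). |black|=4
Step 7: on WHITE (2,8): turn R to S, flip to black, move to (3,8). |black|=5
Step 8: on WHITE (3,8): turn R to W, flip to black, move to (3,7). |black|=6
Step 9: on WHITE (3,7): turn R to N, flip to black, move to (2,7). |black|=7
Step 10: on BLACK (2,7): turn L to W, flip to white, move to (2,6). |black|=6
Step 11: on WHITE (2,6): turn R to N, flip to black, move to (1,6). |black|=7
Step 12: on WHITE (1,6): turn R to E, flip to black, move to (1,7). |black|=8
Step 13: on WHITE (1,7): turn R to S, flip to black, move to (2,7). |black|=9
Step 14: on WHITE (2,7): turn R to W, flip to black, move to (2,6). |black|=10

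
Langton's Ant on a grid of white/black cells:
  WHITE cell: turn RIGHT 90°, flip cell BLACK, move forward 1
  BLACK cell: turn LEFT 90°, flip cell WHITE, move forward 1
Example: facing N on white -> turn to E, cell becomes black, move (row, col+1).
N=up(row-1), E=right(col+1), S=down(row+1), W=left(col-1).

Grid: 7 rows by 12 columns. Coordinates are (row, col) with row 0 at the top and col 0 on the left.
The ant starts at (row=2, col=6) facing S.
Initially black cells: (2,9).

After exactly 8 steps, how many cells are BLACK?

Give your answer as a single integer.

Step 1: on WHITE (2,6): turn R to W, flip to black, move to (2,5). |black|=2
Step 2: on WHITE (2,5): turn R to N, flip to black, move to (1,5). |black|=3
Step 3: on WHITE (1,5): turn R to E, flip to black, move to (1,6). |black|=4
Step 4: on WHITE (1,6): turn R to S, flip to black, move to (2,6). |black|=5
Step 5: on BLACK (2,6): turn L to E, flip to white, move to (2,7). |black|=4
Step 6: on WHITE (2,7): turn R to S, flip to black, move to (3,7). |black|=5
Step 7: on WHITE (3,7): turn R to W, flip to black, move to (3,6). |black|=6
Step 8: on WHITE (3,6): turn R to N, flip to black, move to (2,6). |black|=7

Answer: 7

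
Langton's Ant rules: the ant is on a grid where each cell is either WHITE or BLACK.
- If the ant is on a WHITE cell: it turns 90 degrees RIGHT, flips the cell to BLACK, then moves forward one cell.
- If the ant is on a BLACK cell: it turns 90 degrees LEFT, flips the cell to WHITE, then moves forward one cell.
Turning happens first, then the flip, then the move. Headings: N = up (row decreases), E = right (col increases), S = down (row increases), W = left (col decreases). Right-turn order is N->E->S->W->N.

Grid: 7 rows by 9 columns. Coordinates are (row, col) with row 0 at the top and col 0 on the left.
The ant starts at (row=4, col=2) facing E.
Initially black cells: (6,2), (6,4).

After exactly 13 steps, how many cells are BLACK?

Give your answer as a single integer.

Answer: 11

Derivation:
Step 1: on WHITE (4,2): turn R to S, flip to black, move to (5,2). |black|=3
Step 2: on WHITE (5,2): turn R to W, flip to black, move to (5,1). |black|=4
Step 3: on WHITE (5,1): turn R to N, flip to black, move to (4,1). |black|=5
Step 4: on WHITE (4,1): turn R to E, flip to black, move to (4,2). |black|=6
Step 5: on BLACK (4,2): turn L to N, flip to white, move to (3,2). |black|=5
Step 6: on WHITE (3,2): turn R to E, flip to black, move to (3,3). |black|=6
Step 7: on WHITE (3,3): turn R to S, flip to black, move to (4,3). |black|=7
Step 8: on WHITE (4,3): turn R to W, flip to black, move to (4,2). |black|=8
Step 9: on WHITE (4,2): turn R to N, flip to black, move to (3,2). |black|=9
Step 10: on BLACK (3,2): turn L to W, flip to white, move to (3,1). |black|=8
Step 11: on WHITE (3,1): turn R to N, flip to black, move to (2,1). |black|=9
Step 12: on WHITE (2,1): turn R to E, flip to black, move to (2,2). |black|=10
Step 13: on WHITE (2,2): turn R to S, flip to black, move to (3,2). |black|=11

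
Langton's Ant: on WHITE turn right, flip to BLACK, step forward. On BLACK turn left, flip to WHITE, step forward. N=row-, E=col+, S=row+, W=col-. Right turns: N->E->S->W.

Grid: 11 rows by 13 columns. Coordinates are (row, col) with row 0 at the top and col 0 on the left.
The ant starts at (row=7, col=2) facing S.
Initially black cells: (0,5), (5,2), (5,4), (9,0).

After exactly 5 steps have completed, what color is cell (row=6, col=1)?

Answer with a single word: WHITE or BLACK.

Step 1: on WHITE (7,2): turn R to W, flip to black, move to (7,1). |black|=5
Step 2: on WHITE (7,1): turn R to N, flip to black, move to (6,1). |black|=6
Step 3: on WHITE (6,1): turn R to E, flip to black, move to (6,2). |black|=7
Step 4: on WHITE (6,2): turn R to S, flip to black, move to (7,2). |black|=8
Step 5: on BLACK (7,2): turn L to E, flip to white, move to (7,3). |black|=7

Answer: BLACK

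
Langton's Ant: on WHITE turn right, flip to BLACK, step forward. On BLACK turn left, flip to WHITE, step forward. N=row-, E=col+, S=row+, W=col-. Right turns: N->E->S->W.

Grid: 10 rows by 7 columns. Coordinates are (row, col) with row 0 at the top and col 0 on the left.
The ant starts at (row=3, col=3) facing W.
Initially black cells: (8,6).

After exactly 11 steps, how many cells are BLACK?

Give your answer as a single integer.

Step 1: on WHITE (3,3): turn R to N, flip to black, move to (2,3). |black|=2
Step 2: on WHITE (2,3): turn R to E, flip to black, move to (2,4). |black|=3
Step 3: on WHITE (2,4): turn R to S, flip to black, move to (3,4). |black|=4
Step 4: on WHITE (3,4): turn R to W, flip to black, move to (3,3). |black|=5
Step 5: on BLACK (3,3): turn L to S, flip to white, move to (4,3). |black|=4
Step 6: on WHITE (4,3): turn R to W, flip to black, move to (4,2). |black|=5
Step 7: on WHITE (4,2): turn R to N, flip to black, move to (3,2). |black|=6
Step 8: on WHITE (3,2): turn R to E, flip to black, move to (3,3). |black|=7
Step 9: on WHITE (3,3): turn R to S, flip to black, move to (4,3). |black|=8
Step 10: on BLACK (4,3): turn L to E, flip to white, move to (4,4). |black|=7
Step 11: on WHITE (4,4): turn R to S, flip to black, move to (5,4). |black|=8

Answer: 8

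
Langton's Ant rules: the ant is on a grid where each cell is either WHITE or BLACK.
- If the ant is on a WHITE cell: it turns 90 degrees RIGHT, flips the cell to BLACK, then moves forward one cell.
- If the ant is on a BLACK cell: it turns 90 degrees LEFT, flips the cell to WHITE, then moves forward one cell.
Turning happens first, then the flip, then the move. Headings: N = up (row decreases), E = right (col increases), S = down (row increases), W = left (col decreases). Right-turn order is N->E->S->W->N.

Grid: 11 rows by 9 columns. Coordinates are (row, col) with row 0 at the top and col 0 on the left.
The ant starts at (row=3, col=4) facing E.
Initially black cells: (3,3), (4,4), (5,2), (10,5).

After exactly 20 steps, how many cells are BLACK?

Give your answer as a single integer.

Step 1: on WHITE (3,4): turn R to S, flip to black, move to (4,4). |black|=5
Step 2: on BLACK (4,4): turn L to E, flip to white, move to (4,5). |black|=4
Step 3: on WHITE (4,5): turn R to S, flip to black, move to (5,5). |black|=5
Step 4: on WHITE (5,5): turn R to W, flip to black, move to (5,4). |black|=6
Step 5: on WHITE (5,4): turn R to N, flip to black, move to (4,4). |black|=7
Step 6: on WHITE (4,4): turn R to E, flip to black, move to (4,5). |black|=8
Step 7: on BLACK (4,5): turn L to N, flip to white, move to (3,5). |black|=7
Step 8: on WHITE (3,5): turn R to E, flip to black, move to (3,6). |black|=8
Step 9: on WHITE (3,6): turn R to S, flip to black, move to (4,6). |black|=9
Step 10: on WHITE (4,6): turn R to W, flip to black, move to (4,5). |black|=10
Step 11: on WHITE (4,5): turn R to N, flip to black, move to (3,5). |black|=11
Step 12: on BLACK (3,5): turn L to W, flip to white, move to (3,4). |black|=10
Step 13: on BLACK (3,4): turn L to S, flip to white, move to (4,4). |black|=9
Step 14: on BLACK (4,4): turn L to E, flip to white, move to (4,5). |black|=8
Step 15: on BLACK (4,5): turn L to N, flip to white, move to (3,5). |black|=7
Step 16: on WHITE (3,5): turn R to E, flip to black, move to (3,6). |black|=8
Step 17: on BLACK (3,6): turn L to N, flip to white, move to (2,6). |black|=7
Step 18: on WHITE (2,6): turn R to E, flip to black, move to (2,7). |black|=8
Step 19: on WHITE (2,7): turn R to S, flip to black, move to (3,7). |black|=9
Step 20: on WHITE (3,7): turn R to W, flip to black, move to (3,6). |black|=10

Answer: 10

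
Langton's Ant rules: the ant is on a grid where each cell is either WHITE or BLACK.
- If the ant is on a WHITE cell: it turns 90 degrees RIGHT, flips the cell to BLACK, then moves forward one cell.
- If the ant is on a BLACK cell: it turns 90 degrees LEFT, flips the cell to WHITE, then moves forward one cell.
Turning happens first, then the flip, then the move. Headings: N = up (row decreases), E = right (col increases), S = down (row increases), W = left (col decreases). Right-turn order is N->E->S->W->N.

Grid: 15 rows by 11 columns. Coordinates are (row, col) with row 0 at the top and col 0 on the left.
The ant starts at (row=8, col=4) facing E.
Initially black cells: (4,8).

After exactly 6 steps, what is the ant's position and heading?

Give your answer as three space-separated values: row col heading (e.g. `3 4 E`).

Step 1: on WHITE (8,4): turn R to S, flip to black, move to (9,4). |black|=2
Step 2: on WHITE (9,4): turn R to W, flip to black, move to (9,3). |black|=3
Step 3: on WHITE (9,3): turn R to N, flip to black, move to (8,3). |black|=4
Step 4: on WHITE (8,3): turn R to E, flip to black, move to (8,4). |black|=5
Step 5: on BLACK (8,4): turn L to N, flip to white, move to (7,4). |black|=4
Step 6: on WHITE (7,4): turn R to E, flip to black, move to (7,5). |black|=5

Answer: 7 5 E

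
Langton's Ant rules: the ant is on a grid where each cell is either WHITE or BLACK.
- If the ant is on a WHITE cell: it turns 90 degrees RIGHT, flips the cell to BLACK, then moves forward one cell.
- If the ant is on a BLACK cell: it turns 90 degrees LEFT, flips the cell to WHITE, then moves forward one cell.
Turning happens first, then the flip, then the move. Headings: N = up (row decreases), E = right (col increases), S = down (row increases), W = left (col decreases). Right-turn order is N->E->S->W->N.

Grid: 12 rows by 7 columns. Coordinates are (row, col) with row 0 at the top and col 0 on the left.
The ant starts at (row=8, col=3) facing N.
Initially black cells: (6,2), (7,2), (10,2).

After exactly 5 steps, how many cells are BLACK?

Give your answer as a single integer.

Step 1: on WHITE (8,3): turn R to E, flip to black, move to (8,4). |black|=4
Step 2: on WHITE (8,4): turn R to S, flip to black, move to (9,4). |black|=5
Step 3: on WHITE (9,4): turn R to W, flip to black, move to (9,3). |black|=6
Step 4: on WHITE (9,3): turn R to N, flip to black, move to (8,3). |black|=7
Step 5: on BLACK (8,3): turn L to W, flip to white, move to (8,2). |black|=6

Answer: 6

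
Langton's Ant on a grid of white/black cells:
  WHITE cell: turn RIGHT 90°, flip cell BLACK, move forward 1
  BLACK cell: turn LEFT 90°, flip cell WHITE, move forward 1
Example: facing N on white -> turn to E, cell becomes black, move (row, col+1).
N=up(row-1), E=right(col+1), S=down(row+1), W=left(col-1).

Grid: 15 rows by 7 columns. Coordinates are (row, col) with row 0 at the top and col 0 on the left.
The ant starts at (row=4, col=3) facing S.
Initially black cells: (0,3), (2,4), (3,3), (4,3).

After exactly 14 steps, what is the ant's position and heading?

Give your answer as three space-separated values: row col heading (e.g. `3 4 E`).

Step 1: on BLACK (4,3): turn L to E, flip to white, move to (4,4). |black|=3
Step 2: on WHITE (4,4): turn R to S, flip to black, move to (5,4). |black|=4
Step 3: on WHITE (5,4): turn R to W, flip to black, move to (5,3). |black|=5
Step 4: on WHITE (5,3): turn R to N, flip to black, move to (4,3). |black|=6
Step 5: on WHITE (4,3): turn R to E, flip to black, move to (4,4). |black|=7
Step 6: on BLACK (4,4): turn L to N, flip to white, move to (3,4). |black|=6
Step 7: on WHITE (3,4): turn R to E, flip to black, move to (3,5). |black|=7
Step 8: on WHITE (3,5): turn R to S, flip to black, move to (4,5). |black|=8
Step 9: on WHITE (4,5): turn R to W, flip to black, move to (4,4). |black|=9
Step 10: on WHITE (4,4): turn R to N, flip to black, move to (3,4). |black|=10
Step 11: on BLACK (3,4): turn L to W, flip to white, move to (3,3). |black|=9
Step 12: on BLACK (3,3): turn L to S, flip to white, move to (4,3). |black|=8
Step 13: on BLACK (4,3): turn L to E, flip to white, move to (4,4). |black|=7
Step 14: on BLACK (4,4): turn L to N, flip to white, move to (3,4). |black|=6

Answer: 3 4 N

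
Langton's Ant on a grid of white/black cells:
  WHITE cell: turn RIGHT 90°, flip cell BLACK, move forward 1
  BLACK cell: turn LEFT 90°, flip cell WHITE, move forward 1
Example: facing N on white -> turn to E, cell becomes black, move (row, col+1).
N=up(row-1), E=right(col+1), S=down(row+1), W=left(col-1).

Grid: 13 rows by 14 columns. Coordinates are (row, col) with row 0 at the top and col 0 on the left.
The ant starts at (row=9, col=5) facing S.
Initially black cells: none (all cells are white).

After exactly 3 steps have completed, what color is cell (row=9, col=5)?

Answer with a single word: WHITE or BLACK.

Answer: BLACK

Derivation:
Step 1: on WHITE (9,5): turn R to W, flip to black, move to (9,4). |black|=1
Step 2: on WHITE (9,4): turn R to N, flip to black, move to (8,4). |black|=2
Step 3: on WHITE (8,4): turn R to E, flip to black, move to (8,5). |black|=3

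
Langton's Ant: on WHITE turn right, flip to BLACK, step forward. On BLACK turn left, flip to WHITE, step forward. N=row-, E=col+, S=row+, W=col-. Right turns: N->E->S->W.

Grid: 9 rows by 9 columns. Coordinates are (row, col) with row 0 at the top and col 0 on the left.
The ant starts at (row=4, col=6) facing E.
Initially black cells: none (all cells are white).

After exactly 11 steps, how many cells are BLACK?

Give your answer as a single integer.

Step 1: on WHITE (4,6): turn R to S, flip to black, move to (5,6). |black|=1
Step 2: on WHITE (5,6): turn R to W, flip to black, move to (5,5). |black|=2
Step 3: on WHITE (5,5): turn R to N, flip to black, move to (4,5). |black|=3
Step 4: on WHITE (4,5): turn R to E, flip to black, move to (4,6). |black|=4
Step 5: on BLACK (4,6): turn L to N, flip to white, move to (3,6). |black|=3
Step 6: on WHITE (3,6): turn R to E, flip to black, move to (3,7). |black|=4
Step 7: on WHITE (3,7): turn R to S, flip to black, move to (4,7). |black|=5
Step 8: on WHITE (4,7): turn R to W, flip to black, move to (4,6). |black|=6
Step 9: on WHITE (4,6): turn R to N, flip to black, move to (3,6). |black|=7
Step 10: on BLACK (3,6): turn L to W, flip to white, move to (3,5). |black|=6
Step 11: on WHITE (3,5): turn R to N, flip to black, move to (2,5). |black|=7

Answer: 7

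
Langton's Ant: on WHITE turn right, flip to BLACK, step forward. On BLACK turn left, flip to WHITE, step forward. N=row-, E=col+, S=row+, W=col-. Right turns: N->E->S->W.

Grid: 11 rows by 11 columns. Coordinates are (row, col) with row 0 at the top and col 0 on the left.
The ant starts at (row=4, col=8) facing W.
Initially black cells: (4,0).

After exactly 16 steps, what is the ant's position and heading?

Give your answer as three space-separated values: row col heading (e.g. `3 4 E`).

Answer: 4 8 W

Derivation:
Step 1: on WHITE (4,8): turn R to N, flip to black, move to (3,8). |black|=2
Step 2: on WHITE (3,8): turn R to E, flip to black, move to (3,9). |black|=3
Step 3: on WHITE (3,9): turn R to S, flip to black, move to (4,9). |black|=4
Step 4: on WHITE (4,9): turn R to W, flip to black, move to (4,8). |black|=5
Step 5: on BLACK (4,8): turn L to S, flip to white, move to (5,8). |black|=4
Step 6: on WHITE (5,8): turn R to W, flip to black, move to (5,7). |black|=5
Step 7: on WHITE (5,7): turn R to N, flip to black, move to (4,7). |black|=6
Step 8: on WHITE (4,7): turn R to E, flip to black, move to (4,8). |black|=7
Step 9: on WHITE (4,8): turn R to S, flip to black, move to (5,8). |black|=8
Step 10: on BLACK (5,8): turn L to E, flip to white, move to (5,9). |black|=7
Step 11: on WHITE (5,9): turn R to S, flip to black, move to (6,9). |black|=8
Step 12: on WHITE (6,9): turn R to W, flip to black, move to (6,8). |black|=9
Step 13: on WHITE (6,8): turn R to N, flip to black, move to (5,8). |black|=10
Step 14: on WHITE (5,8): turn R to E, flip to black, move to (5,9). |black|=11
Step 15: on BLACK (5,9): turn L to N, flip to white, move to (4,9). |black|=10
Step 16: on BLACK (4,9): turn L to W, flip to white, move to (4,8). |black|=9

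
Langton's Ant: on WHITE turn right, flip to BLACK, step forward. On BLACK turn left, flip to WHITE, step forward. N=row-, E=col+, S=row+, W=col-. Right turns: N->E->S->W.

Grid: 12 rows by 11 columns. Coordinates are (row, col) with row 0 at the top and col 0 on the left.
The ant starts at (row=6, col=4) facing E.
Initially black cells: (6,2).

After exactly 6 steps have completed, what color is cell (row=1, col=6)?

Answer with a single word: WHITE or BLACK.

Answer: WHITE

Derivation:
Step 1: on WHITE (6,4): turn R to S, flip to black, move to (7,4). |black|=2
Step 2: on WHITE (7,4): turn R to W, flip to black, move to (7,3). |black|=3
Step 3: on WHITE (7,3): turn R to N, flip to black, move to (6,3). |black|=4
Step 4: on WHITE (6,3): turn R to E, flip to black, move to (6,4). |black|=5
Step 5: on BLACK (6,4): turn L to N, flip to white, move to (5,4). |black|=4
Step 6: on WHITE (5,4): turn R to E, flip to black, move to (5,5). |black|=5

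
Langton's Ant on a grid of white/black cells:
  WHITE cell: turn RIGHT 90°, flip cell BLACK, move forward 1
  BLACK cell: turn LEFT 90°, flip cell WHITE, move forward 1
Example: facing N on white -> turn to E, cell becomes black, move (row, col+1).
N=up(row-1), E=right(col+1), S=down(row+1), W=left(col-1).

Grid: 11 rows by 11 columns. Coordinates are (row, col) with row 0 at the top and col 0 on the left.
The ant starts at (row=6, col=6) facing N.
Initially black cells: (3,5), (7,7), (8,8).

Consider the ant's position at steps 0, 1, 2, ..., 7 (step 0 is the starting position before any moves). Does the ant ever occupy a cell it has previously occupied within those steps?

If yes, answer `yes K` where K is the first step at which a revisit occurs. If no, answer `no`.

Answer: no

Derivation:
Step 1: on WHITE (6,6): turn R to E, flip to black, move to (6,7). |black|=4 — new cell
Step 2: on WHITE (6,7): turn R to S, flip to black, move to (7,7). |black|=5 — new cell
Step 3: on BLACK (7,7): turn L to E, flip to white, move to (7,8). |black|=4 — new cell
Step 4: on WHITE (7,8): turn R to S, flip to black, move to (8,8). |black|=5 — new cell
Step 5: on BLACK (8,8): turn L to E, flip to white, move to (8,9). |black|=4 — new cell
Step 6: on WHITE (8,9): turn R to S, flip to black, move to (9,9). |black|=5 — new cell
Step 7: on WHITE (9,9): turn R to W, flip to black, move to (9,8). |black|=6 — new cell
No revisit within 7 steps.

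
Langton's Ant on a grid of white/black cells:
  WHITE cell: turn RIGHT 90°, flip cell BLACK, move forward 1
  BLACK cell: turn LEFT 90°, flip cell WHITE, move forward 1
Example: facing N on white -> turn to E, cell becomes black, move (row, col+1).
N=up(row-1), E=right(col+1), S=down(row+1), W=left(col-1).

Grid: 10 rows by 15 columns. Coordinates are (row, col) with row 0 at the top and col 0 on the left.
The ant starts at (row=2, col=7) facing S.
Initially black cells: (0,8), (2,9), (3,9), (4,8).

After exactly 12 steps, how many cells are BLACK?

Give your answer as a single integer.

Step 1: on WHITE (2,7): turn R to W, flip to black, move to (2,6). |black|=5
Step 2: on WHITE (2,6): turn R to N, flip to black, move to (1,6). |black|=6
Step 3: on WHITE (1,6): turn R to E, flip to black, move to (1,7). |black|=7
Step 4: on WHITE (1,7): turn R to S, flip to black, move to (2,7). |black|=8
Step 5: on BLACK (2,7): turn L to E, flip to white, move to (2,8). |black|=7
Step 6: on WHITE (2,8): turn R to S, flip to black, move to (3,8). |black|=8
Step 7: on WHITE (3,8): turn R to W, flip to black, move to (3,7). |black|=9
Step 8: on WHITE (3,7): turn R to N, flip to black, move to (2,7). |black|=10
Step 9: on WHITE (2,7): turn R to E, flip to black, move to (2,8). |black|=11
Step 10: on BLACK (2,8): turn L to N, flip to white, move to (1,8). |black|=10
Step 11: on WHITE (1,8): turn R to E, flip to black, move to (1,9). |black|=11
Step 12: on WHITE (1,9): turn R to S, flip to black, move to (2,9). |black|=12

Answer: 12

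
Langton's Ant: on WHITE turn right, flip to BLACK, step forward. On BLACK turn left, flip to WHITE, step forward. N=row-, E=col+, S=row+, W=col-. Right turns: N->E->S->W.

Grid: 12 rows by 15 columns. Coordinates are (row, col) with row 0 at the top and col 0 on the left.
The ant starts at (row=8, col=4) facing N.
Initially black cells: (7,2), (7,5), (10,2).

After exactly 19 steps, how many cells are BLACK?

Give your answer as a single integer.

Answer: 10

Derivation:
Step 1: on WHITE (8,4): turn R to E, flip to black, move to (8,5). |black|=4
Step 2: on WHITE (8,5): turn R to S, flip to black, move to (9,5). |black|=5
Step 3: on WHITE (9,5): turn R to W, flip to black, move to (9,4). |black|=6
Step 4: on WHITE (9,4): turn R to N, flip to black, move to (8,4). |black|=7
Step 5: on BLACK (8,4): turn L to W, flip to white, move to (8,3). |black|=6
Step 6: on WHITE (8,3): turn R to N, flip to black, move to (7,3). |black|=7
Step 7: on WHITE (7,3): turn R to E, flip to black, move to (7,4). |black|=8
Step 8: on WHITE (7,4): turn R to S, flip to black, move to (8,4). |black|=9
Step 9: on WHITE (8,4): turn R to W, flip to black, move to (8,3). |black|=10
Step 10: on BLACK (8,3): turn L to S, flip to white, move to (9,3). |black|=9
Step 11: on WHITE (9,3): turn R to W, flip to black, move to (9,2). |black|=10
Step 12: on WHITE (9,2): turn R to N, flip to black, move to (8,2). |black|=11
Step 13: on WHITE (8,2): turn R to E, flip to black, move to (8,3). |black|=12
Step 14: on WHITE (8,3): turn R to S, flip to black, move to (9,3). |black|=13
Step 15: on BLACK (9,3): turn L to E, flip to white, move to (9,4). |black|=12
Step 16: on BLACK (9,4): turn L to N, flip to white, move to (8,4). |black|=11
Step 17: on BLACK (8,4): turn L to W, flip to white, move to (8,3). |black|=10
Step 18: on BLACK (8,3): turn L to S, flip to white, move to (9,3). |black|=9
Step 19: on WHITE (9,3): turn R to W, flip to black, move to (9,2). |black|=10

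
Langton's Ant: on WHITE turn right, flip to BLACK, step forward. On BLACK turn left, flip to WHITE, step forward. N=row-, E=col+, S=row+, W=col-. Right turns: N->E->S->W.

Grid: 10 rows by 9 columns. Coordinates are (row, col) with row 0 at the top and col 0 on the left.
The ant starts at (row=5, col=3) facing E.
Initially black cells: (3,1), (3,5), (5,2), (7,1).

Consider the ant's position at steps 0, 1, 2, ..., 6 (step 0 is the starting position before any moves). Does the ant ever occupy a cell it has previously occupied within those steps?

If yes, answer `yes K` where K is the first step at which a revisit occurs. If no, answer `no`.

Step 1: on WHITE (5,3): turn R to S, flip to black, move to (6,3). |black|=5 — new cell
Step 2: on WHITE (6,3): turn R to W, flip to black, move to (6,2). |black|=6 — new cell
Step 3: on WHITE (6,2): turn R to N, flip to black, move to (5,2). |black|=7 — new cell
Step 4: on BLACK (5,2): turn L to W, flip to white, move to (5,1). |black|=6 — new cell
Step 5: on WHITE (5,1): turn R to N, flip to black, move to (4,1). |black|=7 — new cell
Step 6: on WHITE (4,1): turn R to E, flip to black, move to (4,2). |black|=8 — new cell
No revisit within 6 steps.

Answer: no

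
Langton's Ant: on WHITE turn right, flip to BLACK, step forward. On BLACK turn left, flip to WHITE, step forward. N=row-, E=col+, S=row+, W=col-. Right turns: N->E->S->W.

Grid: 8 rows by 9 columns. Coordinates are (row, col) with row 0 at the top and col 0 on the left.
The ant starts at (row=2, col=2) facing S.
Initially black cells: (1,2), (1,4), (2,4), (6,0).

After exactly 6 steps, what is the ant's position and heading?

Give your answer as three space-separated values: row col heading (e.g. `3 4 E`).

Step 1: on WHITE (2,2): turn R to W, flip to black, move to (2,1). |black|=5
Step 2: on WHITE (2,1): turn R to N, flip to black, move to (1,1). |black|=6
Step 3: on WHITE (1,1): turn R to E, flip to black, move to (1,2). |black|=7
Step 4: on BLACK (1,2): turn L to N, flip to white, move to (0,2). |black|=6
Step 5: on WHITE (0,2): turn R to E, flip to black, move to (0,3). |black|=7
Step 6: on WHITE (0,3): turn R to S, flip to black, move to (1,3). |black|=8

Answer: 1 3 S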